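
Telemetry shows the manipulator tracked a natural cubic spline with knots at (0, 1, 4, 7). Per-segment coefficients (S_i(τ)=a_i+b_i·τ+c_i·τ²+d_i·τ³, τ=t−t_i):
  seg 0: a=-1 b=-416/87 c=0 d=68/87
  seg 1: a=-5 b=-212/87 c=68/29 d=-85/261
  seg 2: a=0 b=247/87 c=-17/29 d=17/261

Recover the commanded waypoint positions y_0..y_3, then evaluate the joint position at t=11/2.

y_0=-1 y_1=-5 y_2=0 y_3=5
S(11/2) = 733/232

y_0 = S_0(0) = a_0 = -1
y_1 = S_1(0) = a_1 = -5
y_2 = S_2(0) = a_2 = 0
y_3 = S_2(3) = 5
t_q=11/2 is in segment 2 (τ=3/2); S_2(τ)=733/232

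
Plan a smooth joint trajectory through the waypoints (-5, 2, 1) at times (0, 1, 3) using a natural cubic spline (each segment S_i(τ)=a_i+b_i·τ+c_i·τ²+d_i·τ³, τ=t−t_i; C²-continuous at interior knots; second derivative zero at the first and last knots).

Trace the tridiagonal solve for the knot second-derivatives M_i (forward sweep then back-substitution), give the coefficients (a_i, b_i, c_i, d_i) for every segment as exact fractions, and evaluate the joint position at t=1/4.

Δ: Δ0=7, Δ1=-1/2
row 1: diag=6, rhs=-45; c'=1/3, d'=-15/2
back: M1=-15/2
M: M0=0, M1=-15/2, M2=0
seg 0: a=-5, c=M0/2=0, d=(M1−M0)/(6·1)=-5/4, b=Δ0−h0·(2M0+M1)/6=33/4
seg 1: a=2, c=M1/2=-15/4, d=(M2−M1)/(6·2)=5/8, b=Δ1−h1·(2M1+M2)/6=9/2
t_q=1/4 → seg 0, τ=1/4; S=-5+33/4·τ+0·τ²+-5/4·τ³=-757/256

  seg 0: a=-5 b=33/4 c=0 d=-5/4
  seg 1: a=2 b=9/2 c=-15/4 d=5/8
S(1/4) = -757/256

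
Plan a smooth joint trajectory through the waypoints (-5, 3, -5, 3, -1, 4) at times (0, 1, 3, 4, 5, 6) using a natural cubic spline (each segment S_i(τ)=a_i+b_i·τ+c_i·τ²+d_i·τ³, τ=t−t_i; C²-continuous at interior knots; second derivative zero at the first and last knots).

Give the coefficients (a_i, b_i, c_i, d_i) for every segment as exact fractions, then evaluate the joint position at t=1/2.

  seg 0: a=-5 b=859/76 c=0 d=-251/76
  seg 1: a=3 b=53/38 c=-753/76 d=137/38
  seg 2: a=-5 b=191/38 c=891/76 d=-35/4
  seg 3: a=3 b=169/76 c=-276/19 d=631/76
  seg 4: a=-1 b=-73/38 c=789/76 d=-263/76
S(1/2) = 145/608

Δ: Δ0=8, Δ1=-4, Δ2=8, Δ3=-4, Δ4=5
row 1: diag=6, rhs=-72; c'=1/3, d'=-12
row 2: denom=6−2·1/3=16/3; d'=(72−2·-12)/(16/3)=18
row 3: denom=4−1·3/16=61/16; d'=(-72−1·18)/(61/16)=-1440/61
row 4: denom=4−1·16/61=228/61; d'=(54−1·-1440/61)/(228/61)=789/38
back: M4=789/38
back: M3=-1440/61−16/61·789/38=-552/19
back: M2=18−3/16·-552/19=891/38
back: M1=-12−1/3·891/38=-753/38
M: M0=0, M1=-753/38, M2=891/38, M3=-552/19, M4=789/38, M5=0
seg 0: a=-5, c=M0/2=0, d=(M1−M0)/(6·1)=-251/76, b=Δ0−h0·(2M0+M1)/6=859/76
seg 1: a=3, c=M1/2=-753/76, d=(M2−M1)/(6·2)=137/38, b=Δ1−h1·(2M1+M2)/6=53/38
seg 2: a=-5, c=M2/2=891/76, d=(M3−M2)/(6·1)=-35/4, b=Δ2−h2·(2M2+M3)/6=191/38
seg 3: a=3, c=M3/2=-276/19, d=(M4−M3)/(6·1)=631/76, b=Δ3−h3·(2M3+M4)/6=169/76
seg 4: a=-1, c=M4/2=789/76, d=(M5−M4)/(6·1)=-263/76, b=Δ4−h4·(2M4+M5)/6=-73/38
t_q=1/2 → seg 0, τ=1/2; S=-5+859/76·τ+0·τ²+-251/76·τ³=145/608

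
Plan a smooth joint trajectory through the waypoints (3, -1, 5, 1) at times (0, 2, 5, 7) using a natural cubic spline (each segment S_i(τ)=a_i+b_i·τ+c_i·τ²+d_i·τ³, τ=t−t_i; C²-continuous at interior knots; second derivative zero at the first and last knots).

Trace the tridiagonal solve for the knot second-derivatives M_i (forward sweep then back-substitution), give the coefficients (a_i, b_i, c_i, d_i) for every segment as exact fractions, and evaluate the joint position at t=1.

  seg 0: a=3 b=-22/7 c=0 d=2/7
  seg 1: a=-1 b=2/7 c=12/7 d=-8/21
  seg 2: a=5 b=2/7 c=-12/7 d=2/7
S(1) = 1/7

Δ: Δ0=-2, Δ1=2, Δ2=-2
row 1: diag=10, rhs=24; c'=3/10, d'=12/5
row 2: denom=10−3·3/10=91/10; d'=(-24−3·12/5)/(91/10)=-24/7
back: M2=-24/7
back: M1=12/5−3/10·-24/7=24/7
M: M0=0, M1=24/7, M2=-24/7, M3=0
seg 0: a=3, c=M0/2=0, d=(M1−M0)/(6·2)=2/7, b=Δ0−h0·(2M0+M1)/6=-22/7
seg 1: a=-1, c=M1/2=12/7, d=(M2−M1)/(6·3)=-8/21, b=Δ1−h1·(2M1+M2)/6=2/7
seg 2: a=5, c=M2/2=-12/7, d=(M3−M2)/(6·2)=2/7, b=Δ2−h2·(2M2+M3)/6=2/7
t_q=1 → seg 0, τ=1; S=3+-22/7·τ+0·τ²+2/7·τ³=1/7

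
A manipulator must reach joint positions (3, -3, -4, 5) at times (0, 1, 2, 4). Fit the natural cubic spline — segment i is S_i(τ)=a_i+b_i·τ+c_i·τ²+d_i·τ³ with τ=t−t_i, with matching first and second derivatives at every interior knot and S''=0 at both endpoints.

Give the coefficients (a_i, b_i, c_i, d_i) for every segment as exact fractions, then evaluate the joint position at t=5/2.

Δ: Δ0=-6, Δ1=-1, Δ2=9/2
row 1: diag=4, rhs=30; c'=1/4, d'=15/2
row 2: denom=6−1·1/4=23/4; d'=(33−1·15/2)/(23/4)=102/23
back: M2=102/23
back: M1=15/2−1/4·102/23=147/23
M: M0=0, M1=147/23, M2=102/23, M3=0
seg 0: a=3, c=M0/2=0, d=(M1−M0)/(6·1)=49/46, b=Δ0−h0·(2M0+M1)/6=-325/46
seg 1: a=-3, c=M1/2=147/46, d=(M2−M1)/(6·1)=-15/46, b=Δ1−h1·(2M1+M2)/6=-89/23
seg 2: a=-4, c=M2/2=51/23, d=(M3−M2)/(6·2)=-17/46, b=Δ2−h2·(2M2+M3)/6=71/46
t_q=5/2 → seg 2, τ=1/2; S=-4+71/46·τ+51/23·τ²+-17/46·τ³=-1001/368

  seg 0: a=3 b=-325/46 c=0 d=49/46
  seg 1: a=-3 b=-89/23 c=147/46 d=-15/46
  seg 2: a=-4 b=71/46 c=51/23 d=-17/46
S(5/2) = -1001/368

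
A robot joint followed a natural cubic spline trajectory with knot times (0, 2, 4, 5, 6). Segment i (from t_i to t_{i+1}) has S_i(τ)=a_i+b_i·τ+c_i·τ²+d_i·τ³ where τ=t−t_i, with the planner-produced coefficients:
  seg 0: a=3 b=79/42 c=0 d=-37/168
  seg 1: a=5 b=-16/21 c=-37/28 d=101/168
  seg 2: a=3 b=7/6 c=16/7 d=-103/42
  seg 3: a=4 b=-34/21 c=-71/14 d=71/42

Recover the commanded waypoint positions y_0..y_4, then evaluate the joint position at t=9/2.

y_0 = S_0(0) = a_0 = 3
y_1 = S_1(0) = a_1 = 5
y_2 = S_2(0) = a_2 = 3
y_3 = S_3(0) = a_3 = 4
y_4 = S_3(1) = -1
t_q=9/2 is in segment 2 (τ=1/2); S_2(τ)=431/112

y_0=3 y_1=5 y_2=3 y_3=4 y_4=-1
S(9/2) = 431/112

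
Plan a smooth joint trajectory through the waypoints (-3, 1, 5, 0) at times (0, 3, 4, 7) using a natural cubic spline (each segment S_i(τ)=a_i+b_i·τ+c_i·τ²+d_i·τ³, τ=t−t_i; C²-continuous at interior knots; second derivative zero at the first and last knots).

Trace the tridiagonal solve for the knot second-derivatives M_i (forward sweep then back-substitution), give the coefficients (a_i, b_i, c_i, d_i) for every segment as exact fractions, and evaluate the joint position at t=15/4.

Δ: Δ0=4/3, Δ1=4, Δ2=-5/3
row 1: diag=8, rhs=16; c'=1/8, d'=2
row 2: denom=8−1·1/8=63/8; d'=(-34−1·2)/(63/8)=-32/7
back: M2=-32/7
back: M1=2−1/8·-32/7=18/7
M: M0=0, M1=18/7, M2=-32/7, M3=0
seg 0: a=-3, c=M0/2=0, d=(M1−M0)/(6·3)=1/7, b=Δ0−h0·(2M0+M1)/6=1/21
seg 1: a=1, c=M1/2=9/7, d=(M2−M1)/(6·1)=-25/21, b=Δ1−h1·(2M1+M2)/6=82/21
seg 2: a=5, c=M2/2=-16/7, d=(M3−M2)/(6·3)=16/63, b=Δ2−h2·(2M2+M3)/6=61/21
t_q=15/4 → seg 1, τ=3/4; S=1+82/21·τ+9/7·τ²+-25/21·τ³=1859/448

  seg 0: a=-3 b=1/21 c=0 d=1/7
  seg 1: a=1 b=82/21 c=9/7 d=-25/21
  seg 2: a=5 b=61/21 c=-16/7 d=16/63
S(15/4) = 1859/448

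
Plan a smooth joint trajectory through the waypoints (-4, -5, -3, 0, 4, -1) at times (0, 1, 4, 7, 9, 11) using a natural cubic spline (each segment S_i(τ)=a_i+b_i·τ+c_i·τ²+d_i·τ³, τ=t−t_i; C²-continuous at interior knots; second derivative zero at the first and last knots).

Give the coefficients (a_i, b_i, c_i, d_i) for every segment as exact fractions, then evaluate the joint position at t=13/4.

Δ: Δ0=-1, Δ1=2/3, Δ2=1, Δ3=2, Δ4=-5/2
row 1: diag=8, rhs=10; c'=3/8, d'=5/4
row 2: denom=12−3·3/8=87/8; d'=(2−3·5/4)/(87/8)=-14/87
row 3: denom=10−3·8/29=266/29; d'=(6−3·-14/87)/(266/29)=94/133
row 4: denom=8−2·29/133=1006/133; d'=(-27−2·94/133)/(1006/133)=-3779/1006
back: M4=-3779/1006
back: M3=94/133−29/133·-3779/1006=1535/1006
back: M2=-14/87−8/29·1535/1006=-878/1509
back: M1=5/4−3/8·-878/1509=1477/1006
M: M0=0, M1=1477/1006, M2=-878/1509, M3=1535/1006, M4=-3779/1006, M5=0
seg 0: a=-4, c=M0/2=0, d=(M1−M0)/(6·1)=1477/6036, b=Δ0−h0·(2M0+M1)/6=-7513/6036
seg 1: a=-5, c=M1/2=1477/2012, d=(M2−M1)/(6·3)=-6187/54324, b=Δ1−h1·(2M1+M2)/6=-1541/3018
seg 2: a=-3, c=M2/2=-439/1509, d=(M3−M2)/(6·3)=6361/54324, b=Δ2−h2·(2M2+M3)/6=4943/6036
seg 3: a=0, c=M3/2=1535/2012, d=(M4−M3)/(6·2)=-2657/6036, b=Δ3−h3·(2M3+M4)/6=6745/3018
seg 4: a=4, c=M4/2=-3779/2012, d=(M5−M4)/(6·2)=3779/12072, b=Δ4−h4·(2M4+M5)/6=13/3018
t_q=13/4 → seg 1, τ=9/4; S=-5+-1541/3018·τ+1477/2012·τ²+-6187/54324·τ³=-480277/128768

  seg 0: a=-4 b=-7513/6036 c=0 d=1477/6036
  seg 1: a=-5 b=-1541/3018 c=1477/2012 d=-6187/54324
  seg 2: a=-3 b=4943/6036 c=-439/1509 d=6361/54324
  seg 3: a=0 b=6745/3018 c=1535/2012 d=-2657/6036
  seg 4: a=4 b=13/3018 c=-3779/2012 d=3779/12072
S(13/4) = -480277/128768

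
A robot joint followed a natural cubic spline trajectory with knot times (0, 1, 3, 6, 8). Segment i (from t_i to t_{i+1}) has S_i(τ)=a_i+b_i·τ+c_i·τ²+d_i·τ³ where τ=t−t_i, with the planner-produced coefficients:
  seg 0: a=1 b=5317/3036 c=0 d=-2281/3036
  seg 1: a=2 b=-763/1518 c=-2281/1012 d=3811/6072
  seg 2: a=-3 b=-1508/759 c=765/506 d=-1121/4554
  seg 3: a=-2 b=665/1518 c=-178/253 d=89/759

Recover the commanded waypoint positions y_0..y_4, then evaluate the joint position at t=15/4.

y_0=1 y_1=2 y_2=-3 y_3=-2 y_4=-3
S(15/4) = -11021/2944

y_0 = S_0(0) = a_0 = 1
y_1 = S_1(0) = a_1 = 2
y_2 = S_2(0) = a_2 = -3
y_3 = S_3(0) = a_3 = -2
y_4 = S_3(2) = -3
t_q=15/4 is in segment 2 (τ=3/4); S_2(τ)=-11021/2944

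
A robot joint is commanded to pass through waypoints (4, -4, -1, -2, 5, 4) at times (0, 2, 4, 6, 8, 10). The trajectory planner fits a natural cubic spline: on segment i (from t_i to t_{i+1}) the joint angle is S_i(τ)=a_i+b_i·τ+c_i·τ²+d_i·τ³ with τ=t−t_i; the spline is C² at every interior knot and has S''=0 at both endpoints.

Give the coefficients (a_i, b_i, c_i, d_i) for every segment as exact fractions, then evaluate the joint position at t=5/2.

Δ: Δ0=-4, Δ1=3/2, Δ2=-1/2, Δ3=7/2, Δ4=-1/2
row 1: diag=8, rhs=33; c'=1/4, d'=33/8
row 2: denom=8−2·1/4=15/2; d'=(-12−2·33/8)/(15/2)=-27/10
row 3: denom=8−2·4/15=112/15; d'=(24−2·-27/10)/(112/15)=63/16
row 4: denom=8−2·15/56=209/28; d'=(-24−2·63/16)/(209/28)=-1785/418
back: M4=-1785/418
back: M3=63/16−15/56·-1785/418=1062/209
back: M2=-27/10−4/15·1062/209=-1695/418
back: M1=33/8−1/4·-1695/418=1074/209
M: M0=0, M1=1074/209, M2=-1695/418, M3=1062/209, M4=-1785/418, M5=0
seg 0: a=4, c=M0/2=0, d=(M1−M0)/(6·2)=179/418, b=Δ0−h0·(2M0+M1)/6=-1194/209
seg 1: a=-4, c=M1/2=537/209, d=(M2−M1)/(6·2)=-1281/1672, b=Δ1−h1·(2M1+M2)/6=-120/209
seg 2: a=-1, c=M2/2=-1695/836, d=(M3−M2)/(6·2)=67/88, b=Δ2−h2·(2M2+M3)/6=213/418
seg 3: a=-2, c=M3/2=531/209, d=(M4−M3)/(6·2)=-1303/1672, b=Δ3−h3·(2M3+M4)/6=321/209
seg 4: a=5, c=M4/2=-1785/836, d=(M5−M4)/(6·2)=595/1672, b=Δ4−h4·(2M4+M5)/6=981/418
t_q=5/2 → seg 1, τ=1/2; S=-4+-120/209·τ+537/209·τ²+-1281/1672·τ³=-50033/13376

  seg 0: a=4 b=-1194/209 c=0 d=179/418
  seg 1: a=-4 b=-120/209 c=537/209 d=-1281/1672
  seg 2: a=-1 b=213/418 c=-1695/836 d=67/88
  seg 3: a=-2 b=321/209 c=531/209 d=-1303/1672
  seg 4: a=5 b=981/418 c=-1785/836 d=595/1672
S(5/2) = -50033/13376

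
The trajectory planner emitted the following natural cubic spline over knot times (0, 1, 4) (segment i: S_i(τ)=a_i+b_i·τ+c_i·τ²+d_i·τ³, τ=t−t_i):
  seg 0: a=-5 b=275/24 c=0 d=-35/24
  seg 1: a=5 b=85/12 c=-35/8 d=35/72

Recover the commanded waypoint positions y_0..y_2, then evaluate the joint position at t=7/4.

y_0 = S_0(0) = a_0 = -5
y_1 = S_1(0) = a_1 = 5
y_2 = S_1(3) = 0
t_q=7/4 is in segment 1 (τ=3/4); S_1(τ)=4125/512

y_0=-5 y_1=5 y_2=0
S(7/4) = 4125/512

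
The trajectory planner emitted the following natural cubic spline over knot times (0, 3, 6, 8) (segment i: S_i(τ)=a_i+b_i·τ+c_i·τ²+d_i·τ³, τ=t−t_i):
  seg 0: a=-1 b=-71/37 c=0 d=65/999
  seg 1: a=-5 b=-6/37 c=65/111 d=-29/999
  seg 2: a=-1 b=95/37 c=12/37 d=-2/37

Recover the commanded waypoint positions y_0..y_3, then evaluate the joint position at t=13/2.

y_0 = S_0(0) = a_0 = -1
y_1 = S_1(0) = a_1 = -5
y_2 = S_2(0) = a_2 = -1
y_3 = S_2(2) = 5
t_q=13/2 is in segment 2 (τ=1/2); S_2(τ)=53/148

y_0=-1 y_1=-5 y_2=-1 y_3=5
S(13/2) = 53/148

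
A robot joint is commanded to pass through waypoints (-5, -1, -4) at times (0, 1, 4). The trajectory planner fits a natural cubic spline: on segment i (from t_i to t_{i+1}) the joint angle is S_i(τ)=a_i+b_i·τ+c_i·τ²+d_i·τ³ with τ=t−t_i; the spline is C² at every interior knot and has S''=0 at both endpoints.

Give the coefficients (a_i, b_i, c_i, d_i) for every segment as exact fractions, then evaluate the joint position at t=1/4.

  seg 0: a=-5 b=37/8 c=0 d=-5/8
  seg 1: a=-1 b=11/4 c=-15/8 d=5/24
S(1/4) = -1973/512

Δ: Δ0=4, Δ1=-1
row 1: diag=8, rhs=-30; c'=3/8, d'=-15/4
back: M1=-15/4
M: M0=0, M1=-15/4, M2=0
seg 0: a=-5, c=M0/2=0, d=(M1−M0)/(6·1)=-5/8, b=Δ0−h0·(2M0+M1)/6=37/8
seg 1: a=-1, c=M1/2=-15/8, d=(M2−M1)/(6·3)=5/24, b=Δ1−h1·(2M1+M2)/6=11/4
t_q=1/4 → seg 0, τ=1/4; S=-5+37/8·τ+0·τ²+-5/8·τ³=-1973/512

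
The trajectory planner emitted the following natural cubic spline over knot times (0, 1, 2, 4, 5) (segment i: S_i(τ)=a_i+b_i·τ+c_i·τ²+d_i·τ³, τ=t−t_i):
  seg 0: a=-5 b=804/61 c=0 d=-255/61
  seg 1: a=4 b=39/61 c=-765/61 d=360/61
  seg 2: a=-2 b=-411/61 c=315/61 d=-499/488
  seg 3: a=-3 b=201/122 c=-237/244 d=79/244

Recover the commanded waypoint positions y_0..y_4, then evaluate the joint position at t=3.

y_0=-5 y_1=4 y_2=-2 y_3=-3 y_4=-2
S(3) = -2243/488

y_0 = S_0(0) = a_0 = -5
y_1 = S_1(0) = a_1 = 4
y_2 = S_2(0) = a_2 = -2
y_3 = S_3(0) = a_3 = -3
y_4 = S_3(1) = -2
t_q=3 is in segment 2 (τ=1); S_2(τ)=-2243/488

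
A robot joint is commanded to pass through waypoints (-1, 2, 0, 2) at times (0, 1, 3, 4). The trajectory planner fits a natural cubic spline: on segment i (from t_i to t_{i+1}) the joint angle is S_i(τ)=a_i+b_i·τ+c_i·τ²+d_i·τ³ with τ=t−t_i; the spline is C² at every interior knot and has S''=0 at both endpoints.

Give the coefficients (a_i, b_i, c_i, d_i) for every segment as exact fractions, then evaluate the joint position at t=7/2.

  seg 0: a=-1 b=63/16 c=0 d=-15/16
  seg 1: a=2 b=9/8 c=-45/16 d=7/8
  seg 2: a=0 b=3/8 c=39/16 d=-13/16
S(7/2) = 89/128

Δ: Δ0=3, Δ1=-1, Δ2=2
row 1: diag=6, rhs=-24; c'=1/3, d'=-4
row 2: denom=6−2·1/3=16/3; d'=(18−2·-4)/(16/3)=39/8
back: M2=39/8
back: M1=-4−1/3·39/8=-45/8
M: M0=0, M1=-45/8, M2=39/8, M3=0
seg 0: a=-1, c=M0/2=0, d=(M1−M0)/(6·1)=-15/16, b=Δ0−h0·(2M0+M1)/6=63/16
seg 1: a=2, c=M1/2=-45/16, d=(M2−M1)/(6·2)=7/8, b=Δ1−h1·(2M1+M2)/6=9/8
seg 2: a=0, c=M2/2=39/16, d=(M3−M2)/(6·1)=-13/16, b=Δ2−h2·(2M2+M3)/6=3/8
t_q=7/2 → seg 2, τ=1/2; S=0+3/8·τ+39/16·τ²+-13/16·τ³=89/128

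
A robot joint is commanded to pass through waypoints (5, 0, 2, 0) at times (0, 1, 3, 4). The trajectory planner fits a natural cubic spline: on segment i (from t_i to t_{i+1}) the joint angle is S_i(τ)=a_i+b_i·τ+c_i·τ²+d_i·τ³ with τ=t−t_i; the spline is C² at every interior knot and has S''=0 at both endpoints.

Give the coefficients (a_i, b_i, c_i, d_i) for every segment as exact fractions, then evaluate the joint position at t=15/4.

Δ: Δ0=-5, Δ1=1, Δ2=-2
row 1: diag=6, rhs=36; c'=1/3, d'=6
row 2: denom=6−2·1/3=16/3; d'=(-18−2·6)/(16/3)=-45/8
back: M2=-45/8
back: M1=6−1/3·-45/8=63/8
M: M0=0, M1=63/8, M2=-45/8, M3=0
seg 0: a=5, c=M0/2=0, d=(M1−M0)/(6·1)=21/16, b=Δ0−h0·(2M0+M1)/6=-101/16
seg 1: a=0, c=M1/2=63/16, d=(M2−M1)/(6·2)=-9/8, b=Δ1−h1·(2M1+M2)/6=-19/8
seg 2: a=2, c=M2/2=-45/16, d=(M3−M2)/(6·1)=15/16, b=Δ2−h2·(2M2+M3)/6=-1/8
t_q=15/4 → seg 2, τ=3/4; S=2+-1/8·τ+-45/16·τ²+15/16·τ³=737/1024

  seg 0: a=5 b=-101/16 c=0 d=21/16
  seg 1: a=0 b=-19/8 c=63/16 d=-9/8
  seg 2: a=2 b=-1/8 c=-45/16 d=15/16
S(15/4) = 737/1024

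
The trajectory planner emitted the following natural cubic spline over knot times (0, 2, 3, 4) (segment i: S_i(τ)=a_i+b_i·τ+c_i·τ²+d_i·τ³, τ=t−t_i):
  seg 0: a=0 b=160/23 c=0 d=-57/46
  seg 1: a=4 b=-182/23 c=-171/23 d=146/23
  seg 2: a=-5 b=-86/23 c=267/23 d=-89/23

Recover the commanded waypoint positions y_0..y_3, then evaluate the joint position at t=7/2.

y_0=0 y_1=4 y_2=-5 y_3=-1
S(7/2) = -819/184

y_0 = S_0(0) = a_0 = 0
y_1 = S_1(0) = a_1 = 4
y_2 = S_2(0) = a_2 = -5
y_3 = S_2(1) = -1
t_q=7/2 is in segment 2 (τ=1/2); S_2(τ)=-819/184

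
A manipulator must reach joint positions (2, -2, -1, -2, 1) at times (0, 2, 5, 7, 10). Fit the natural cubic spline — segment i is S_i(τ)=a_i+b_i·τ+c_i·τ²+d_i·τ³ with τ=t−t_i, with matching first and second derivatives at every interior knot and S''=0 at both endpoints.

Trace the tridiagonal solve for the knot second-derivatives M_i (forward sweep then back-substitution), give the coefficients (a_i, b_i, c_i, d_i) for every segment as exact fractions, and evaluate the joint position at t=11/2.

Δ: Δ0=-2, Δ1=1/3, Δ2=-1/2, Δ3=1
row 1: diag=10, rhs=14; c'=3/10, d'=7/5
row 2: denom=10−3·3/10=91/10; d'=(-5−3·7/5)/(91/10)=-92/91
row 3: denom=10−2·20/91=870/91; d'=(9−2·-92/91)/(870/91)=1003/870
back: M3=1003/870
back: M2=-92/91−20/91·1003/870=-110/87
back: M1=7/5−3/10·-110/87=258/145
M: M0=0, M1=258/145, M2=-110/87, M3=1003/870, M4=0
seg 0: a=2, c=M0/2=0, d=(M1−M0)/(6·2)=43/290, b=Δ0−h0·(2M0+M1)/6=-376/145
seg 1: a=-2, c=M1/2=129/145, d=(M2−M1)/(6·3)=-662/3915, b=Δ1−h1·(2M1+M2)/6=-118/145
seg 2: a=-1, c=M2/2=-55/87, d=(M3−M2)/(6·2)=701/3480, b=Δ2−h2·(2M2+M3)/6=-6/145
seg 3: a=-2, c=M3/2=1003/1740, d=(M4−M3)/(6·3)=-1003/15660, b=Δ3−h3·(2M3+M4)/6=-133/870
t_q=11/2 → seg 2, τ=1/2; S=-1+-6/145·τ+-55/87·τ²+701/3480·τ³=-2141/1856

  seg 0: a=2 b=-376/145 c=0 d=43/290
  seg 1: a=-2 b=-118/145 c=129/145 d=-662/3915
  seg 2: a=-1 b=-6/145 c=-55/87 d=701/3480
  seg 3: a=-2 b=-133/870 c=1003/1740 d=-1003/15660
S(11/2) = -2141/1856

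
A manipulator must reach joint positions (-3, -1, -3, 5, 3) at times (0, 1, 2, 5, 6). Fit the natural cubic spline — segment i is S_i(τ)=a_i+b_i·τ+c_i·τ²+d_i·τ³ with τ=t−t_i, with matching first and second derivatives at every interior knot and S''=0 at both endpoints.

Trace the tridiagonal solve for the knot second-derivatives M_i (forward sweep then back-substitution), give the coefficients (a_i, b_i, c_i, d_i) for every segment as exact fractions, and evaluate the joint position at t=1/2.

Δ: Δ0=2, Δ1=-2, Δ2=8/3, Δ3=-2
row 1: diag=4, rhs=-24; c'=1/4, d'=-6
row 2: denom=8−1·1/4=31/4; d'=(28−1·-6)/(31/4)=136/31
row 3: denom=8−3·12/31=212/31; d'=(-28−3·136/31)/(212/31)=-319/53
back: M3=-319/53
back: M2=136/31−12/31·-319/53=356/53
back: M1=-6−1/4·356/53=-407/53
M: M0=0, M1=-407/53, M2=356/53, M3=-319/53, M4=0
seg 0: a=-3, c=M0/2=0, d=(M1−M0)/(6·1)=-407/318, b=Δ0−h0·(2M0+M1)/6=1043/318
seg 1: a=-1, c=M1/2=-407/106, d=(M2−M1)/(6·1)=763/318, b=Δ1−h1·(2M1+M2)/6=-89/159
seg 2: a=-3, c=M2/2=178/53, d=(M3−M2)/(6·3)=-75/106, b=Δ2−h2·(2M2+M3)/6=-331/318
seg 3: a=5, c=M3/2=-319/106, d=(M4−M3)/(6·1)=319/318, b=Δ3−h3·(2M3+M4)/6=1/159
t_q=1/2 → seg 0, τ=1/2; S=-3+1043/318·τ+0·τ²+-407/318·τ³=-1289/848

  seg 0: a=-3 b=1043/318 c=0 d=-407/318
  seg 1: a=-1 b=-89/159 c=-407/106 d=763/318
  seg 2: a=-3 b=-331/318 c=178/53 d=-75/106
  seg 3: a=5 b=1/159 c=-319/106 d=319/318
S(1/2) = -1289/848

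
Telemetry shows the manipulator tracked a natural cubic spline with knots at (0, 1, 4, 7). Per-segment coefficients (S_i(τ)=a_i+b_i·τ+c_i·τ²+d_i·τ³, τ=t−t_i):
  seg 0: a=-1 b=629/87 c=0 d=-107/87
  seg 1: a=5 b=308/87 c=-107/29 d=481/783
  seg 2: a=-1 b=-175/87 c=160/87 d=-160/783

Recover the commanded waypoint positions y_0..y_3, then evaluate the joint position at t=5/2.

y_0 = S_0(0) = a_0 = -1
y_1 = S_1(0) = a_1 = 5
y_2 = S_2(0) = a_2 = -1
y_3 = S_2(3) = 4
t_q=5/2 is in segment 1 (τ=3/2); S_1(τ)=947/232

y_0=-1 y_1=5 y_2=-1 y_3=4
S(5/2) = 947/232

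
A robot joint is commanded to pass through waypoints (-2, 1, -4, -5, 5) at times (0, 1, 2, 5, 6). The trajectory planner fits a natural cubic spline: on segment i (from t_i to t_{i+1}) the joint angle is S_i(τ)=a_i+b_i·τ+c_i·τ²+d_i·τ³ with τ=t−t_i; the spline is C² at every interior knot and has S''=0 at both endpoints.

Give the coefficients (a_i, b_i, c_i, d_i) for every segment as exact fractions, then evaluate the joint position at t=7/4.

Δ: Δ0=3, Δ1=-5, Δ2=-1/3, Δ3=10
row 1: diag=4, rhs=-48; c'=1/4, d'=-12
row 2: denom=8−1·1/4=31/4; d'=(28−1·-12)/(31/4)=160/31
row 3: denom=8−3·12/31=212/31; d'=(62−3·160/31)/(212/31)=721/106
back: M3=721/106
back: M2=160/31−12/31·721/106=134/53
back: M1=-12−1/4·134/53=-1339/106
M: M0=0, M1=-1339/106, M2=134/53, M3=721/106, M4=0
seg 0: a=-2, c=M0/2=0, d=(M1−M0)/(6·1)=-1339/636, b=Δ0−h0·(2M0+M1)/6=3247/636
seg 1: a=1, c=M1/2=-1339/212, d=(M2−M1)/(6·1)=1607/636, b=Δ1−h1·(2M1+M2)/6=-385/318
seg 2: a=-4, c=M2/2=67/53, d=(M3−M2)/(6·3)=151/636, b=Δ2−h2·(2M2+M3)/6=-3983/636
seg 3: a=-5, c=M3/2=721/212, d=(M4−M3)/(6·1)=-721/636, b=Δ3−h3·(2M3+M4)/6=2459/318
t_q=7/4 → seg 1, τ=3/4; S=1+-385/318·τ+-1339/212·τ²+1607/636·τ³=-32493/13568

  seg 0: a=-2 b=3247/636 c=0 d=-1339/636
  seg 1: a=1 b=-385/318 c=-1339/212 d=1607/636
  seg 2: a=-4 b=-3983/636 c=67/53 d=151/636
  seg 3: a=-5 b=2459/318 c=721/212 d=-721/636
S(7/4) = -32493/13568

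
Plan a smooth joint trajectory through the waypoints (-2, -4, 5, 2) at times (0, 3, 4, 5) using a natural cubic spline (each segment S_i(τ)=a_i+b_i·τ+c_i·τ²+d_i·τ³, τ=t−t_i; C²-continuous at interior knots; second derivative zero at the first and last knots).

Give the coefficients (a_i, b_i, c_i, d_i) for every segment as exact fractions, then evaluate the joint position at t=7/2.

Δ: Δ0=-2/3, Δ1=9, Δ2=-3
row 1: diag=8, rhs=58; c'=1/8, d'=29/4
row 2: denom=4−1·1/8=31/8; d'=(-72−1·29/4)/(31/8)=-634/31
back: M2=-634/31
back: M1=29/4−1/8·-634/31=304/31
M: M0=0, M1=304/31, M2=-634/31, M3=0
seg 0: a=-2, c=M0/2=0, d=(M1−M0)/(6·3)=152/279, b=Δ0−h0·(2M0+M1)/6=-518/93
seg 1: a=-4, c=M1/2=152/31, d=(M2−M1)/(6·1)=-469/93, b=Δ1−h1·(2M1+M2)/6=850/93
seg 2: a=5, c=M2/2=-317/31, d=(M3−M2)/(6·1)=317/93, b=Δ2−h2·(2M2+M3)/6=355/93
t_q=7/2 → seg 1, τ=1/2; S=-4+850/93·τ+152/31·τ²+-469/93·τ³=289/248

  seg 0: a=-2 b=-518/93 c=0 d=152/279
  seg 1: a=-4 b=850/93 c=152/31 d=-469/93
  seg 2: a=5 b=355/93 c=-317/31 d=317/93
S(7/2) = 289/248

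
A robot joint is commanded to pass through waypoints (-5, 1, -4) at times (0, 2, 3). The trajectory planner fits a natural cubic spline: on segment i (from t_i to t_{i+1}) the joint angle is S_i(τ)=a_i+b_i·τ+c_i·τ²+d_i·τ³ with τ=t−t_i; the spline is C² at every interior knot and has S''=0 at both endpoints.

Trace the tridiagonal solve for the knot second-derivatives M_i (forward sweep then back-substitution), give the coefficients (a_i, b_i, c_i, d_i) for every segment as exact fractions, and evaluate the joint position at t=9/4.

Δ: Δ0=3, Δ1=-5
row 1: diag=6, rhs=-48; c'=1/6, d'=-8
back: M1=-8
M: M0=0, M1=-8, M2=0
seg 0: a=-5, c=M0/2=0, d=(M1−M0)/(6·2)=-2/3, b=Δ0−h0·(2M0+M1)/6=17/3
seg 1: a=1, c=M1/2=-4, d=(M2−M1)/(6·1)=4/3, b=Δ1−h1·(2M1+M2)/6=-7/3
t_q=9/4 → seg 1, τ=1/4; S=1+-7/3·τ+-4·τ²+4/3·τ³=3/16

  seg 0: a=-5 b=17/3 c=0 d=-2/3
  seg 1: a=1 b=-7/3 c=-4 d=4/3
S(9/4) = 3/16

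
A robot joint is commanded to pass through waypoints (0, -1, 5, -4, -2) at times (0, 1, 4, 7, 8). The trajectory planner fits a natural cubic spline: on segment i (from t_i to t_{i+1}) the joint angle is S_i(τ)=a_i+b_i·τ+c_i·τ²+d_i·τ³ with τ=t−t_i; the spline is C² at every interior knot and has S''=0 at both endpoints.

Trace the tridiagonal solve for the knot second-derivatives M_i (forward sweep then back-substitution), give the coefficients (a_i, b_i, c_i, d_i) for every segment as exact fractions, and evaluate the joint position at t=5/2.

Δ: Δ0=-1, Δ1=2, Δ2=-3, Δ3=2
row 1: diag=8, rhs=18; c'=3/8, d'=9/4
row 2: denom=12−3·3/8=87/8; d'=(-30−3·9/4)/(87/8)=-98/29
row 3: denom=8−3·8/29=208/29; d'=(30−3·-98/29)/(208/29)=291/52
back: M3=291/52
back: M2=-98/29−8/29·291/52=-64/13
back: M1=9/4−3/8·-64/13=213/52
M: M0=0, M1=213/52, M2=-64/13, M3=291/52, M4=0
seg 0: a=0, c=M0/2=0, d=(M1−M0)/(6·1)=71/104, b=Δ0−h0·(2M0+M1)/6=-175/104
seg 1: a=-1, c=M1/2=213/104, d=(M2−M1)/(6·3)=-469/936, b=Δ1−h1·(2M1+M2)/6=19/52
seg 2: a=5, c=M2/2=-32/13, d=(M3−M2)/(6·3)=547/936, b=Δ2−h2·(2M2+M3)/6=-7/8
seg 3: a=-4, c=M3/2=291/104, d=(M4−M3)/(6·1)=-97/104, b=Δ3−h3·(2M3+M4)/6=7/52
t_q=5/2 → seg 1, τ=3/2; S=-1+19/52·τ+213/104·τ²+-469/936·τ³=2051/832

  seg 0: a=0 b=-175/104 c=0 d=71/104
  seg 1: a=-1 b=19/52 c=213/104 d=-469/936
  seg 2: a=5 b=-7/8 c=-32/13 d=547/936
  seg 3: a=-4 b=7/52 c=291/104 d=-97/104
S(5/2) = 2051/832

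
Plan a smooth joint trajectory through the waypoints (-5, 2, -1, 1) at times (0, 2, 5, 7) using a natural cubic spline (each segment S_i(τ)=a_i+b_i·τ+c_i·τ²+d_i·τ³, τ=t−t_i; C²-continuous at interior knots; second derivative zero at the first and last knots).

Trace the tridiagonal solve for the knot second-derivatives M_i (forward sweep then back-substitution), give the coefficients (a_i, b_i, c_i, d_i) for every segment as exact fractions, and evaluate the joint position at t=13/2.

Δ: Δ0=7/2, Δ1=-1, Δ2=1
row 1: diag=10, rhs=-27; c'=3/10, d'=-27/10
row 2: denom=10−3·3/10=91/10; d'=(12−3·-27/10)/(91/10)=201/91
back: M2=201/91
back: M1=-27/10−3/10·201/91=-306/91
M: M0=0, M1=-306/91, M2=201/91, M3=0
seg 0: a=-5, c=M0/2=0, d=(M1−M0)/(6·2)=-51/182, b=Δ0−h0·(2M0+M1)/6=841/182
seg 1: a=2, c=M1/2=-153/91, d=(M2−M1)/(6·3)=13/42, b=Δ1−h1·(2M1+M2)/6=229/182
seg 2: a=-1, c=M2/2=201/182, d=(M3−M2)/(6·2)=-67/364, b=Δ2−h2·(2M2+M3)/6=-43/91
t_q=13/2 → seg 2, τ=3/2; S=-1+-43/91·τ+201/182·τ²+-67/364·τ³=451/2912

  seg 0: a=-5 b=841/182 c=0 d=-51/182
  seg 1: a=2 b=229/182 c=-153/91 d=13/42
  seg 2: a=-1 b=-43/91 c=201/182 d=-67/364
S(13/2) = 451/2912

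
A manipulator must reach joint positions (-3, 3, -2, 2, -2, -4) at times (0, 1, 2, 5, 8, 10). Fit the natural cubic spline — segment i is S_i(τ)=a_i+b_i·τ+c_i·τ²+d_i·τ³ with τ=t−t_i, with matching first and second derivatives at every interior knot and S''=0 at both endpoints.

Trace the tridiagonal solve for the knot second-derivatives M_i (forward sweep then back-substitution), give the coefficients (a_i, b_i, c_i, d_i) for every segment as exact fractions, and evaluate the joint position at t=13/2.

  seg 0: a=-3 b=9350/1027 c=0 d=-3188/1027
  seg 1: a=3 b=-214/1027 c=-9564/1027 d=4643/1027
  seg 2: a=-2 b=-5413/1027 c=4365/1027 d=-18938/27729
  seg 3: a=2 b=1839/1027 c=-5843/3081 d=608/2133
  seg 4: a=-2 b=-1943/1027 c=687/1027 d=-229/2054
S(13/2) = 5673/4108

Δ: Δ0=6, Δ1=-5, Δ2=4/3, Δ3=-4/3, Δ4=-1
row 1: diag=4, rhs=-66; c'=1/4, d'=-33/2
row 2: denom=8−1·1/4=31/4; d'=(38−1·-33/2)/(31/4)=218/31
row 3: denom=12−3·12/31=336/31; d'=(-16−3·218/31)/(336/31)=-575/168
row 4: denom=10−3·31/112=1027/112; d'=(2−3·-575/168)/(1027/112)=1374/1027
back: M4=1374/1027
back: M3=-575/168−31/112·1374/1027=-11686/3081
back: M2=218/31−12/31·-11686/3081=8730/1027
back: M1=-33/2−1/4·8730/1027=-19128/1027
M: M0=0, M1=-19128/1027, M2=8730/1027, M3=-11686/3081, M4=1374/1027, M5=0
seg 0: a=-3, c=M0/2=0, d=(M1−M0)/(6·1)=-3188/1027, b=Δ0−h0·(2M0+M1)/6=9350/1027
seg 1: a=3, c=M1/2=-9564/1027, d=(M2−M1)/(6·1)=4643/1027, b=Δ1−h1·(2M1+M2)/6=-214/1027
seg 2: a=-2, c=M2/2=4365/1027, d=(M3−M2)/(6·3)=-18938/27729, b=Δ2−h2·(2M2+M3)/6=-5413/1027
seg 3: a=2, c=M3/2=-5843/3081, d=(M4−M3)/(6·3)=608/2133, b=Δ3−h3·(2M3+M4)/6=1839/1027
seg 4: a=-2, c=M4/2=687/1027, d=(M5−M4)/(6·2)=-229/2054, b=Δ4−h4·(2M4+M5)/6=-1943/1027
t_q=13/2 → seg 3, τ=3/2; S=2+1839/1027·τ+-5843/3081·τ²+608/2133·τ³=5673/4108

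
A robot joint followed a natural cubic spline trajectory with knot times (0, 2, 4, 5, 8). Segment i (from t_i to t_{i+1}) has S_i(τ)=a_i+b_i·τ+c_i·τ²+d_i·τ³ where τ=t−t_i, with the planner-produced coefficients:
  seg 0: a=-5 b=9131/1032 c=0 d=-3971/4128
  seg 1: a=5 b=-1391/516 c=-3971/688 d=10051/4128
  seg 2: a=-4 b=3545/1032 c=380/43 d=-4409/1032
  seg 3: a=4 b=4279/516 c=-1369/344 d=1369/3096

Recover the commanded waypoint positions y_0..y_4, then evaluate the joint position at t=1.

y_0 = S_0(0) = a_0 = -5
y_1 = S_1(0) = a_1 = 5
y_2 = S_2(0) = a_2 = -4
y_3 = S_3(0) = a_3 = 4
y_4 = S_3(3) = 5
t_q=1 is in segment 0 (τ=1); S_0(τ)=3971/1376

y_0=-5 y_1=5 y_2=-4 y_3=4 y_4=5
S(1) = 3971/1376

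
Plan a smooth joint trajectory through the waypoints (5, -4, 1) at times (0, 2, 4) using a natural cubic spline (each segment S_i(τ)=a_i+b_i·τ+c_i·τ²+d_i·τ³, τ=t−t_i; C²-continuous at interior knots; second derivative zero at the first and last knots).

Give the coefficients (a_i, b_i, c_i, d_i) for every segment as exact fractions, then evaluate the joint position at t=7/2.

Δ: Δ0=-9/2, Δ1=5/2
row 1: diag=8, rhs=42; c'=1/4, d'=21/4
back: M1=21/4
M: M0=0, M1=21/4, M2=0
seg 0: a=5, c=M0/2=0, d=(M1−M0)/(6·2)=7/16, b=Δ0−h0·(2M0+M1)/6=-25/4
seg 1: a=-4, c=M1/2=21/8, d=(M2−M1)/(6·2)=-7/16, b=Δ1−h1·(2M1+M2)/6=-1
t_q=7/2 → seg 1, τ=3/2; S=-4+-1·τ+21/8·τ²+-7/16·τ³=-137/128

  seg 0: a=5 b=-25/4 c=0 d=7/16
  seg 1: a=-4 b=-1 c=21/8 d=-7/16
S(7/2) = -137/128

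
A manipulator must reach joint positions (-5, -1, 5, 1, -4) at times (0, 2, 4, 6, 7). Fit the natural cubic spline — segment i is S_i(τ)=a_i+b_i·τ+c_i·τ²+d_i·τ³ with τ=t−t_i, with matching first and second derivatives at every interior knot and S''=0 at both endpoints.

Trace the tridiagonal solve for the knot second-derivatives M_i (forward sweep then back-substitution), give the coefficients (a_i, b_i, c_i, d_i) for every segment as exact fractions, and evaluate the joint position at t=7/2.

Δ: Δ0=2, Δ1=3, Δ2=-2, Δ3=-5
row 1: diag=8, rhs=6; c'=1/4, d'=3/4
row 2: denom=8−2·1/4=15/2; d'=(-30−2·3/4)/(15/2)=-21/5
row 3: denom=6−2·4/15=82/15; d'=(-18−2·-21/5)/(82/15)=-72/41
back: M3=-72/41
back: M2=-21/5−4/15·-72/41=-153/41
back: M1=3/4−1/4·-153/41=69/41
M: M0=0, M1=69/41, M2=-153/41, M3=-72/41, M4=0
seg 0: a=-5, c=M0/2=0, d=(M1−M0)/(6·2)=23/164, b=Δ0−h0·(2M0+M1)/6=59/41
seg 1: a=-1, c=M1/2=69/82, d=(M2−M1)/(6·2)=-37/82, b=Δ1−h1·(2M1+M2)/6=128/41
seg 2: a=5, c=M2/2=-153/82, d=(M3−M2)/(6·2)=27/164, b=Δ2−h2·(2M2+M3)/6=44/41
seg 3: a=1, c=M3/2=-36/41, d=(M4−M3)/(6·1)=12/41, b=Δ3−h3·(2M3+M4)/6=-181/41
t_q=7/2 → seg 1, τ=3/2; S=-1+128/41·τ+69/82·τ²+-37/82·τ³=2659/656

  seg 0: a=-5 b=59/41 c=0 d=23/164
  seg 1: a=-1 b=128/41 c=69/82 d=-37/82
  seg 2: a=5 b=44/41 c=-153/82 d=27/164
  seg 3: a=1 b=-181/41 c=-36/41 d=12/41
S(7/2) = 2659/656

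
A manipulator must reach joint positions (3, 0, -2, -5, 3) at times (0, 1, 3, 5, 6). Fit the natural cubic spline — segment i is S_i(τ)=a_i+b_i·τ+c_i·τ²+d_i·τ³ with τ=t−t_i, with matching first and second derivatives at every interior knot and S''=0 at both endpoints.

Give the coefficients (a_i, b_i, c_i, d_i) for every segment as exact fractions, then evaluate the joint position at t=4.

Δ: Δ0=-3, Δ1=-1, Δ2=-3/2, Δ3=8
row 1: diag=6, rhs=12; c'=1/3, d'=2
row 2: denom=8−2·1/3=22/3; d'=(-3−2·2)/(22/3)=-21/22
row 3: denom=6−2·3/11=60/11; d'=(57−2·-21/22)/(60/11)=54/5
back: M3=54/5
back: M2=-21/22−3/11·54/5=-39/10
back: M1=2−1/3·-39/10=33/10
M: M0=0, M1=33/10, M2=-39/10, M3=54/5, M4=0
seg 0: a=3, c=M0/2=0, d=(M1−M0)/(6·1)=11/20, b=Δ0−h0·(2M0+M1)/6=-71/20
seg 1: a=0, c=M1/2=33/20, d=(M2−M1)/(6·2)=-3/5, b=Δ1−h1·(2M1+M2)/6=-19/10
seg 2: a=-2, c=M2/2=-39/20, d=(M3−M2)/(6·2)=49/40, b=Δ2−h2·(2M2+M3)/6=-5/2
seg 3: a=-5, c=M3/2=27/5, d=(M4−M3)/(6·1)=-9/5, b=Δ3−h3·(2M3+M4)/6=22/5
t_q=4 → seg 2, τ=1; S=-2+-5/2·τ+-39/20·τ²+49/40·τ³=-209/40

  seg 0: a=3 b=-71/20 c=0 d=11/20
  seg 1: a=0 b=-19/10 c=33/20 d=-3/5
  seg 2: a=-2 b=-5/2 c=-39/20 d=49/40
  seg 3: a=-5 b=22/5 c=27/5 d=-9/5
S(4) = -209/40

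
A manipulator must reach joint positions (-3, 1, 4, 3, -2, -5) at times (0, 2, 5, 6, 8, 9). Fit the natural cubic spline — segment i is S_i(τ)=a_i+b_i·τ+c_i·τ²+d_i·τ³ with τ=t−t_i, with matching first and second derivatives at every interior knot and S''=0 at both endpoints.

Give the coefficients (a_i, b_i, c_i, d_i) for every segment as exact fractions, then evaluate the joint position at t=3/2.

Δ: Δ0=2, Δ1=1, Δ2=-1, Δ3=-5/2, Δ4=-3
row 1: diag=10, rhs=-6; c'=3/10, d'=-3/5
row 2: denom=8−3·3/10=71/10; d'=(-12−3·-3/5)/(71/10)=-102/71
row 3: denom=6−1·10/71=416/71; d'=(-9−1·-102/71)/(416/71)=-537/416
row 4: denom=6−2·71/208=553/104; d'=(-3−2·-537/416)/(553/104)=-87/1106
back: M4=-87/1106
back: M3=-537/416−71/208·-87/1106=-699/553
back: M2=-102/71−10/71·-699/553=-696/553
back: M1=-3/5−3/10·-696/553=-123/553
M: M0=0, M1=-123/553, M2=-696/553, M3=-699/553, M4=-87/1106, M5=0
seg 0: a=-3, c=M0/2=0, d=(M1−M0)/(6·2)=-41/2212, b=Δ0−h0·(2M0+M1)/6=1147/553
seg 1: a=1, c=M1/2=-123/1106, d=(M2−M1)/(6·3)=-191/3318, b=Δ1−h1·(2M1+M2)/6=1024/553
seg 2: a=4, c=M2/2=-348/553, d=(M3−M2)/(6·1)=-1/1106, b=Δ2−h2·(2M2+M3)/6=-409/1106
seg 3: a=3, c=M3/2=-699/1106, d=(M4−M3)/(6·2)=437/4424, b=Δ3−h3·(2M3+M4)/6=-902/553
seg 4: a=-2, c=M4/2=-87/2212, d=(M5−M4)/(6·1)=29/2212, b=Δ4−h4·(2M4+M5)/6=-3289/1106
t_q=3/2 → seg 0, τ=3/2; S=-3+1147/553·τ+0·τ²+-41/2212·τ³=123/2528

  seg 0: a=-3 b=1147/553 c=0 d=-41/2212
  seg 1: a=1 b=1024/553 c=-123/1106 d=-191/3318
  seg 2: a=4 b=-409/1106 c=-348/553 d=-1/1106
  seg 3: a=3 b=-902/553 c=-699/1106 d=437/4424
  seg 4: a=-2 b=-3289/1106 c=-87/2212 d=29/2212
S(3/2) = 123/2528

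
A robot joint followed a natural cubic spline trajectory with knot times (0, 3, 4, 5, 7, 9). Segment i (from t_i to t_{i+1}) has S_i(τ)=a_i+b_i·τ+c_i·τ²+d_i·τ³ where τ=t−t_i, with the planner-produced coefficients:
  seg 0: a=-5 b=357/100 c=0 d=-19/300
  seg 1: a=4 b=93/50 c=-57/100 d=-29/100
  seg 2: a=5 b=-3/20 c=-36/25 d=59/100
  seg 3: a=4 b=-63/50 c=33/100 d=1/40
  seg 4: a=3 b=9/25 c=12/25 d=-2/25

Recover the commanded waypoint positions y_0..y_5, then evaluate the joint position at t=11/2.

y_0=-5 y_1=4 y_2=5 y_3=4 y_4=3 y_5=5
S(11/2) = 5529/1600

y_0 = S_0(0) = a_0 = -5
y_1 = S_1(0) = a_1 = 4
y_2 = S_2(0) = a_2 = 5
y_3 = S_3(0) = a_3 = 4
y_4 = S_4(0) = a_4 = 3
y_5 = S_4(2) = 5
t_q=11/2 is in segment 3 (τ=1/2); S_3(τ)=5529/1600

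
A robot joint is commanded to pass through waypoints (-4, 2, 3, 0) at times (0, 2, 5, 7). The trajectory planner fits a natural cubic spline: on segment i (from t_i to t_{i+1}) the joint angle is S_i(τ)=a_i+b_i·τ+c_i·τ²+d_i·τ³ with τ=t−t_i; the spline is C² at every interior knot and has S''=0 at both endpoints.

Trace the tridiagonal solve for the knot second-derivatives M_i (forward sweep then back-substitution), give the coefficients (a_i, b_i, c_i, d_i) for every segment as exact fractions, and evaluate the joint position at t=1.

  seg 0: a=-4 b=946/273 c=0 d=-127/1092
  seg 1: a=2 b=565/273 c=-127/182 d=5/126
  seg 2: a=3 b=-571/546 c=-31/91 d=31/546
S(1) = -237/364

Δ: Δ0=3, Δ1=1/3, Δ2=-3/2
row 1: diag=10, rhs=-16; c'=3/10, d'=-8/5
row 2: denom=10−3·3/10=91/10; d'=(-11−3·-8/5)/(91/10)=-62/91
back: M2=-62/91
back: M1=-8/5−3/10·-62/91=-127/91
M: M0=0, M1=-127/91, M2=-62/91, M3=0
seg 0: a=-4, c=M0/2=0, d=(M1−M0)/(6·2)=-127/1092, b=Δ0−h0·(2M0+M1)/6=946/273
seg 1: a=2, c=M1/2=-127/182, d=(M2−M1)/(6·3)=5/126, b=Δ1−h1·(2M1+M2)/6=565/273
seg 2: a=3, c=M2/2=-31/91, d=(M3−M2)/(6·2)=31/546, b=Δ2−h2·(2M2+M3)/6=-571/546
t_q=1 → seg 0, τ=1; S=-4+946/273·τ+0·τ²+-127/1092·τ³=-237/364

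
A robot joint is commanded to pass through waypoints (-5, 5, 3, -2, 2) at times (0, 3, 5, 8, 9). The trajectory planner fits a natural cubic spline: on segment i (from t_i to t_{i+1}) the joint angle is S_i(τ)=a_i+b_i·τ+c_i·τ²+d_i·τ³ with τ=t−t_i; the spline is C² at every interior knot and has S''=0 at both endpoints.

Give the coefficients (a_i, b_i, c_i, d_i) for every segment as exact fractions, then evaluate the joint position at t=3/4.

  seg 0: a=-5 b=3049/678 c=0 d=-263/2034
  seg 1: a=5 b=341/339 c=-263/226 d=109/1356
  seg 2: a=3 b=-910/339 c=-77/113 d=346/1017
  seg 3: a=-2 b=818/339 c=269/113 d=-269/339
S(3/4) = -24325/14464

Δ: Δ0=10/3, Δ1=-1, Δ2=-5/3, Δ3=4
row 1: diag=10, rhs=-26; c'=1/5, d'=-13/5
row 2: denom=10−2·1/5=48/5; d'=(-4−2·-13/5)/(48/5)=1/8
row 3: denom=8−3·5/16=113/16; d'=(34−3·1/8)/(113/16)=538/113
back: M3=538/113
back: M2=1/8−5/16·538/113=-154/113
back: M1=-13/5−1/5·-154/113=-263/113
M: M0=0, M1=-263/113, M2=-154/113, M3=538/113, M4=0
seg 0: a=-5, c=M0/2=0, d=(M1−M0)/(6·3)=-263/2034, b=Δ0−h0·(2M0+M1)/6=3049/678
seg 1: a=5, c=M1/2=-263/226, d=(M2−M1)/(6·2)=109/1356, b=Δ1−h1·(2M1+M2)/6=341/339
seg 2: a=3, c=M2/2=-77/113, d=(M3−M2)/(6·3)=346/1017, b=Δ2−h2·(2M2+M3)/6=-910/339
seg 3: a=-2, c=M3/2=269/113, d=(M4−M3)/(6·1)=-269/339, b=Δ3−h3·(2M3+M4)/6=818/339
t_q=3/4 → seg 0, τ=3/4; S=-5+3049/678·τ+0·τ²+-263/2034·τ³=-24325/14464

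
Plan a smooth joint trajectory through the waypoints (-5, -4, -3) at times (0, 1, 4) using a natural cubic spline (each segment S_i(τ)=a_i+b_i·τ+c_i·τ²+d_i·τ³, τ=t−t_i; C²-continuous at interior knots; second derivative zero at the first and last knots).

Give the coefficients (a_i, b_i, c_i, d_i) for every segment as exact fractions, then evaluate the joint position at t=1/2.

  seg 0: a=-5 b=13/12 c=0 d=-1/12
  seg 1: a=-4 b=5/6 c=-1/4 d=1/36
S(1/2) = -143/32

Δ: Δ0=1, Δ1=1/3
row 1: diag=8, rhs=-4; c'=3/8, d'=-1/2
back: M1=-1/2
M: M0=0, M1=-1/2, M2=0
seg 0: a=-5, c=M0/2=0, d=(M1−M0)/(6·1)=-1/12, b=Δ0−h0·(2M0+M1)/6=13/12
seg 1: a=-4, c=M1/2=-1/4, d=(M2−M1)/(6·3)=1/36, b=Δ1−h1·(2M1+M2)/6=5/6
t_q=1/2 → seg 0, τ=1/2; S=-5+13/12·τ+0·τ²+-1/12·τ³=-143/32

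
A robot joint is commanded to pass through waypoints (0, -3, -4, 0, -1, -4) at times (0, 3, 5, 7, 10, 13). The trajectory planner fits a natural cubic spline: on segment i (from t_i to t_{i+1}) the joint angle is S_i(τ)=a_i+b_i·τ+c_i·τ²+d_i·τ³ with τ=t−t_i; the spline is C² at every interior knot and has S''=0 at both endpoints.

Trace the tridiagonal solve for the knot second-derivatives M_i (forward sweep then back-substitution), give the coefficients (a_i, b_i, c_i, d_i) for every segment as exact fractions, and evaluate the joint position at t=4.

  seg 0: a=0 b=-2413/2652 c=0 d=-239/23868
  seg 1: a=-3 b=-1565/1326 c=-239/2652 d=1141/5304
  seg 2: a=-4 b=230/221 c=796/663 d=-239/663
  seg 3: a=0 b=1006/663 c=-638/663 d=229/1989
  seg 4: a=-1 b=-761/663 c=49/663 d=-49/5967
S(4) = -21509/5304

Δ: Δ0=-1, Δ1=-1/2, Δ2=2, Δ3=-1/3, Δ4=-1
row 1: diag=10, rhs=3; c'=1/5, d'=3/10
row 2: denom=8−2·1/5=38/5; d'=(15−2·3/10)/(38/5)=36/19
row 3: denom=10−2·5/19=180/19; d'=(-14−2·36/19)/(180/19)=-169/90
row 4: denom=12−3·19/60=221/20; d'=(-4−3·-169/90)/(221/20)=98/663
back: M4=98/663
back: M3=-169/90−19/60·98/663=-1276/663
back: M2=36/19−5/19·-1276/663=1592/663
back: M1=3/10−1/5·1592/663=-239/1326
M: M0=0, M1=-239/1326, M2=1592/663, M3=-1276/663, M4=98/663, M5=0
seg 0: a=0, c=M0/2=0, d=(M1−M0)/(6·3)=-239/23868, b=Δ0−h0·(2M0+M1)/6=-2413/2652
seg 1: a=-3, c=M1/2=-239/2652, d=(M2−M1)/(6·2)=1141/5304, b=Δ1−h1·(2M1+M2)/6=-1565/1326
seg 2: a=-4, c=M2/2=796/663, d=(M3−M2)/(6·2)=-239/663, b=Δ2−h2·(2M2+M3)/6=230/221
seg 3: a=0, c=M3/2=-638/663, d=(M4−M3)/(6·3)=229/1989, b=Δ3−h3·(2M3+M4)/6=1006/663
seg 4: a=-1, c=M4/2=49/663, d=(M5−M4)/(6·3)=-49/5967, b=Δ4−h4·(2M4+M5)/6=-761/663
t_q=4 → seg 1, τ=1; S=-3+-1565/1326·τ+-239/2652·τ²+1141/5304·τ³=-21509/5304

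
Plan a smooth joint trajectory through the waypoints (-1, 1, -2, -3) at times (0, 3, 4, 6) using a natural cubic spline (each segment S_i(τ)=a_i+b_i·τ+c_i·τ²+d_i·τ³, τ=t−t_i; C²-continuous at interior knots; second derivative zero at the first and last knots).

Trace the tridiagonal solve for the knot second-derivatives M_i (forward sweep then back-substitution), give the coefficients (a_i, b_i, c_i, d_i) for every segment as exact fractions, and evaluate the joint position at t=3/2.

  seg 0: a=-1 b=629/282 c=0 d=-49/282
  seg 1: a=1 b=-347/141 c=-147/94 d=289/282
  seg 2: a=-2 b=-709/282 c=71/47 d=-71/282
S(3/2) = 1323/752

Δ: Δ0=2/3, Δ1=-3, Δ2=-1/2
row 1: diag=8, rhs=-22; c'=1/8, d'=-11/4
row 2: denom=6−1·1/8=47/8; d'=(15−1·-11/4)/(47/8)=142/47
back: M2=142/47
back: M1=-11/4−1/8·142/47=-147/47
M: M0=0, M1=-147/47, M2=142/47, M3=0
seg 0: a=-1, c=M0/2=0, d=(M1−M0)/(6·3)=-49/282, b=Δ0−h0·(2M0+M1)/6=629/282
seg 1: a=1, c=M1/2=-147/94, d=(M2−M1)/(6·1)=289/282, b=Δ1−h1·(2M1+M2)/6=-347/141
seg 2: a=-2, c=M2/2=71/47, d=(M3−M2)/(6·2)=-71/282, b=Δ2−h2·(2M2+M3)/6=-709/282
t_q=3/2 → seg 0, τ=3/2; S=-1+629/282·τ+0·τ²+-49/282·τ³=1323/752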